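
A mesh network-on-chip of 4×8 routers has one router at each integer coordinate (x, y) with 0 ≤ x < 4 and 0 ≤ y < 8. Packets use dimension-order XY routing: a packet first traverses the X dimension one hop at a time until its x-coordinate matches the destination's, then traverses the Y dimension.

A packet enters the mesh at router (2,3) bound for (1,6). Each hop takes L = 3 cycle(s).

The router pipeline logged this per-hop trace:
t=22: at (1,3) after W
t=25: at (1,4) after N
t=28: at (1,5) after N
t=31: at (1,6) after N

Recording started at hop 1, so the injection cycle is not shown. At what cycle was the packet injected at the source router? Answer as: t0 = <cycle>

cyc[1] = 22 and cyc[k] = t0 + k·L for every k.
Therefore t0 = 22 − L = 19.

t0 = 19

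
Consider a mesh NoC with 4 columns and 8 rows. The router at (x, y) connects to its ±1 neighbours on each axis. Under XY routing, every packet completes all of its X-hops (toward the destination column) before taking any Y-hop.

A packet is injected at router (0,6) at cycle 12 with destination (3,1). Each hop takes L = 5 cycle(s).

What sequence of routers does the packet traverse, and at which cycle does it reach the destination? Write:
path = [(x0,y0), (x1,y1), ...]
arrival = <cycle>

[0] x=0 y=6 t=12
[1] x=1 y=6 t=17 →E
[2] x=2 y=6 t=22 →E
[3] x=3 y=6 t=27 →E
[4] x=3 y=5 t=32 →S
[5] x=3 y=4 t=37 →S
[6] x=3 y=3 t=42 →S
[7] x=3 y=2 t=47 →S
[8] x=3 y=1 t=52 →S

path = [(0,6), (1,6), (2,6), (3,6), (3,5), (3,4), (3,3), (3,2), (3,1)]
arrival = 52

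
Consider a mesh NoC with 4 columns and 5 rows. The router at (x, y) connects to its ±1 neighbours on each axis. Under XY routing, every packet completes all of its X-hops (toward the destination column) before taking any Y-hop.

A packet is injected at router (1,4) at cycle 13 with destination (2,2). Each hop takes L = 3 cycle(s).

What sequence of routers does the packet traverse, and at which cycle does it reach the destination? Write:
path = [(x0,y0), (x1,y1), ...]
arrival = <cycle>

path = [(1,4), (2,4), (2,3), (2,2)]
arrival = 22

t=13: at (1,4)
t=16: at (2,4) after E
t=19: at (2,3) after S
t=22: at (2,2) after S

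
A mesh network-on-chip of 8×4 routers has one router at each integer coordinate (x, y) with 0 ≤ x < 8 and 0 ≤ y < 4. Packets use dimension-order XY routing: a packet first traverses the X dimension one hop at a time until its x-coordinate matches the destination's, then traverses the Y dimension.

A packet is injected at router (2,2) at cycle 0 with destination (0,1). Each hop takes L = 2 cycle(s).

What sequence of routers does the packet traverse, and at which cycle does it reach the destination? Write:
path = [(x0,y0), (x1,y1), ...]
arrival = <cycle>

[0] x=2 y=2 t=0
[1] x=1 y=2 t=2 →W
[2] x=0 y=2 t=4 →W
[3] x=0 y=1 t=6 →S

path = [(2,2), (1,2), (0,2), (0,1)]
arrival = 6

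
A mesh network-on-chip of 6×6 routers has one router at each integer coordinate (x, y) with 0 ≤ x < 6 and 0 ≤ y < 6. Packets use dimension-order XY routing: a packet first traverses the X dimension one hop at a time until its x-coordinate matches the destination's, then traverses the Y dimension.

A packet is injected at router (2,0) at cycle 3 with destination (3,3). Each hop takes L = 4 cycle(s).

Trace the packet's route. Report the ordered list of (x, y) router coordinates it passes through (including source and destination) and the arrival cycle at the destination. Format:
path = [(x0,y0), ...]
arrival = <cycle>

path = [(2,0), (3,0), (3,1), (3,2), (3,3)]
arrival = 19

[0] x=2 y=0 t=3
[1] x=3 y=0 t=7 →E
[2] x=3 y=1 t=11 →N
[3] x=3 y=2 t=15 →N
[4] x=3 y=3 t=19 →N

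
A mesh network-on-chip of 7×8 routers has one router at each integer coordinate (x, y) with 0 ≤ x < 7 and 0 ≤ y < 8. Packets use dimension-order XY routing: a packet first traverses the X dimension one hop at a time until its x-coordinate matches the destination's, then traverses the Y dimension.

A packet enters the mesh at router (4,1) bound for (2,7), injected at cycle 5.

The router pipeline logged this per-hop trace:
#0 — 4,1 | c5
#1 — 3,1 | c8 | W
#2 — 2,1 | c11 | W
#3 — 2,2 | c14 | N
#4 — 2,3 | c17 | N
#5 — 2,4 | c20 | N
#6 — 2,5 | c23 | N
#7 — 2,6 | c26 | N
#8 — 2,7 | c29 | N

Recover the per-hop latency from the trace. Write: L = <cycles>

Between hops 0 and 1 the cycle counter advances 8 − 5 = 3.
One hop costs L cycles, so L = 3.

L = 3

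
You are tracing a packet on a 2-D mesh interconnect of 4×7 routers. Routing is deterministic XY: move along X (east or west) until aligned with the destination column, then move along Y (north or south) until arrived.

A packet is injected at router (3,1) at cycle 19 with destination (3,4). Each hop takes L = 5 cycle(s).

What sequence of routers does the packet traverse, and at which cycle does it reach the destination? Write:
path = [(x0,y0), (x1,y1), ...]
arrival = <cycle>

path = [(3,1), (3,2), (3,3), (3,4)]
arrival = 34

[0] x=3 y=1 t=19
[1] x=3 y=2 t=24 →N
[2] x=3 y=3 t=29 →N
[3] x=3 y=4 t=34 →N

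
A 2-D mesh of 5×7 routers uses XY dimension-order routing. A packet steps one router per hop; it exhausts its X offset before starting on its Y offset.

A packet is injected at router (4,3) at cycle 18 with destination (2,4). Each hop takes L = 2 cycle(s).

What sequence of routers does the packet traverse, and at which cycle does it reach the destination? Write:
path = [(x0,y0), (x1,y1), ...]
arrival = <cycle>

path = [(4,3), (3,3), (2,3), (2,4)]
arrival = 24

  0. router=(4,3) cycle=18 (inject)
  1. router=(3,3) cycle=20 dir=W
  2. router=(2,3) cycle=22 dir=W
  3. router=(2,4) cycle=24 dir=N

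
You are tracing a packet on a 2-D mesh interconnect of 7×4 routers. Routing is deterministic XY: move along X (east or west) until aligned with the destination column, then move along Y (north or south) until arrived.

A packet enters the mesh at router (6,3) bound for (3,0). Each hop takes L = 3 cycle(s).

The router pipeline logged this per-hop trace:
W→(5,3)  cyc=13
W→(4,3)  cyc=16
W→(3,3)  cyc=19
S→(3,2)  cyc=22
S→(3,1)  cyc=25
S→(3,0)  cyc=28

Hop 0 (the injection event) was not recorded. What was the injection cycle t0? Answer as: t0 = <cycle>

t0 = 10

Hop 1 reached at cycle 13; hop k is at t0 + k·L.
Therefore t0 = 13 − L = 10.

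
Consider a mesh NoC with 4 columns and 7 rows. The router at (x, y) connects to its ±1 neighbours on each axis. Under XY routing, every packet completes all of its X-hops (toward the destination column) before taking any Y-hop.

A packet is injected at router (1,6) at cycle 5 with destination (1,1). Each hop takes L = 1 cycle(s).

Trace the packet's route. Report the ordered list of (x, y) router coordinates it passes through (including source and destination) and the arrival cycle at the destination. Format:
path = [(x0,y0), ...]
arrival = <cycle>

hop 0: (1,6) @ cyc 5
hop 1: (1,5) @ cyc 6  [S]
hop 2: (1,4) @ cyc 7  [S]
hop 3: (1,3) @ cyc 8  [S]
hop 4: (1,2) @ cyc 9  [S]
hop 5: (1,1) @ cyc 10  [S]

path = [(1,6), (1,5), (1,4), (1,3), (1,2), (1,1)]
arrival = 10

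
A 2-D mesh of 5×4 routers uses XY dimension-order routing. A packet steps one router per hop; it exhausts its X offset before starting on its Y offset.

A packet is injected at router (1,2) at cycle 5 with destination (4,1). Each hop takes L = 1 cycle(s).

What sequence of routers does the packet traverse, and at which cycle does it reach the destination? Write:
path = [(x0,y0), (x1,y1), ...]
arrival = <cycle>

path = [(1,2), (2,2), (3,2), (4,2), (4,1)]
arrival = 9

[0] x=1 y=2 t=5
[1] x=2 y=2 t=6 →E
[2] x=3 y=2 t=7 →E
[3] x=4 y=2 t=8 →E
[4] x=4 y=1 t=9 →S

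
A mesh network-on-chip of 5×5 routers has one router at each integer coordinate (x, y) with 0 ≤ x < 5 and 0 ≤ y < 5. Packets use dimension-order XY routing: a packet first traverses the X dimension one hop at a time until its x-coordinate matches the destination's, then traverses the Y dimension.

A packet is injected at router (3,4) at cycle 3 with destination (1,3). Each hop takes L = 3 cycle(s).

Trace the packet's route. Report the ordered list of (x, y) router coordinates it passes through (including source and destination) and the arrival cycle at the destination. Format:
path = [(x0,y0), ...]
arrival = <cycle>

  0. router=(3,4) cycle=3 (inject)
  1. router=(2,4) cycle=6 dir=W
  2. router=(1,4) cycle=9 dir=W
  3. router=(1,3) cycle=12 dir=S

path = [(3,4), (2,4), (1,4), (1,3)]
arrival = 12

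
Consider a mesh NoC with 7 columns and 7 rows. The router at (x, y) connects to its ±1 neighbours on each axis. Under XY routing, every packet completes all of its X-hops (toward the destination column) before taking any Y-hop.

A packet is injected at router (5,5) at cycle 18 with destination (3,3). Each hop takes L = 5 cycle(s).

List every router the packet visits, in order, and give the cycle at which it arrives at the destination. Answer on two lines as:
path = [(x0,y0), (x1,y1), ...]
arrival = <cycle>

path = [(5,5), (4,5), (3,5), (3,4), (3,3)]
arrival = 38

hop 0: (5,5) @ cyc 18
hop 1: (4,5) @ cyc 23  [W]
hop 2: (3,5) @ cyc 28  [W]
hop 3: (3,4) @ cyc 33  [S]
hop 4: (3,3) @ cyc 38  [S]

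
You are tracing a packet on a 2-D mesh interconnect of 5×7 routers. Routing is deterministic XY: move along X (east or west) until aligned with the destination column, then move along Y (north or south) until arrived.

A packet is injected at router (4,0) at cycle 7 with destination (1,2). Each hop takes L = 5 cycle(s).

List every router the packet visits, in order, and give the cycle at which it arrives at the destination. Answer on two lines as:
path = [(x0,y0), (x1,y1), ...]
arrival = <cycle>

t=7: at (4,0)
t=12: at (3,0) after W
t=17: at (2,0) after W
t=22: at (1,0) after W
t=27: at (1,1) after N
t=32: at (1,2) after N

path = [(4,0), (3,0), (2,0), (1,0), (1,1), (1,2)]
arrival = 32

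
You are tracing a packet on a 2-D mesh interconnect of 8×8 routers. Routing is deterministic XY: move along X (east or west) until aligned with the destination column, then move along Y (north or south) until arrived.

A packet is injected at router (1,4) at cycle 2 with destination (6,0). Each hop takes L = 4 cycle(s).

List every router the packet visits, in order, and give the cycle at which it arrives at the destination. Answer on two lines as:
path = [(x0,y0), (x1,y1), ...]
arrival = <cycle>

[0] x=1 y=4 t=2
[1] x=2 y=4 t=6 →E
[2] x=3 y=4 t=10 →E
[3] x=4 y=4 t=14 →E
[4] x=5 y=4 t=18 →E
[5] x=6 y=4 t=22 →E
[6] x=6 y=3 t=26 →S
[7] x=6 y=2 t=30 →S
[8] x=6 y=1 t=34 →S
[9] x=6 y=0 t=38 →S

path = [(1,4), (2,4), (3,4), (4,4), (5,4), (6,4), (6,3), (6,2), (6,1), (6,0)]
arrival = 38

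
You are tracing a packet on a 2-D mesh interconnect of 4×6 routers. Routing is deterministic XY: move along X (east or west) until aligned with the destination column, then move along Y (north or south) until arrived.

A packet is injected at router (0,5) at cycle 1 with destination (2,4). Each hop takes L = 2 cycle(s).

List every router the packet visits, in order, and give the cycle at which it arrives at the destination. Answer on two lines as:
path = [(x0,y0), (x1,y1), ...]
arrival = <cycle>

src (0,5)  cyc=1
E→(1,5)  cyc=3
E→(2,5)  cyc=5
S→(2,4)  cyc=7

path = [(0,5), (1,5), (2,5), (2,4)]
arrival = 7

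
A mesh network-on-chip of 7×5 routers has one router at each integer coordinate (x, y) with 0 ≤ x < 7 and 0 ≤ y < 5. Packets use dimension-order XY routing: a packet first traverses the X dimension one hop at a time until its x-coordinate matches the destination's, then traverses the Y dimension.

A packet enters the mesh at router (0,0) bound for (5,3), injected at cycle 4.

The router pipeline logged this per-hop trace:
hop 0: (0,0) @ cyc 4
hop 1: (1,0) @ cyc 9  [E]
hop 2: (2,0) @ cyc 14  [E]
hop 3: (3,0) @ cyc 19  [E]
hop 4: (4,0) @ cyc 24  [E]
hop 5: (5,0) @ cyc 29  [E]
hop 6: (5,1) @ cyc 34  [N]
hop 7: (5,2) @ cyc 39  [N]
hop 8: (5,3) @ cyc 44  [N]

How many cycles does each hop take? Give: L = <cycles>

L = 5

Between hops 0 and 1 the cycle counter advances 9 − 4 = 5.
That increment is L by definition: L = 5.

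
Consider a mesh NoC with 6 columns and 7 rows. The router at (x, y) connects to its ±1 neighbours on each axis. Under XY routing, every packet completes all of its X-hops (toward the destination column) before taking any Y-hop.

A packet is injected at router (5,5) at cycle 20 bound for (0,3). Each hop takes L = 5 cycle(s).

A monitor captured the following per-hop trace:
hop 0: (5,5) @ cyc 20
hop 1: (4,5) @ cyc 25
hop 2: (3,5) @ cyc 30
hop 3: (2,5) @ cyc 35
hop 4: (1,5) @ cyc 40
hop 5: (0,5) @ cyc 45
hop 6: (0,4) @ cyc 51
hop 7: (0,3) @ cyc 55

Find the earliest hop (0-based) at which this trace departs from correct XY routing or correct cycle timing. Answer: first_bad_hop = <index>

[1] (-1,+0) / 5c ⇒ ok
[2] (-1,+0) / 5c ⇒ ok
[3] (-1,+0) / 5c ⇒ ok
[4] (-1,+0) / 5c ⇒ ok
[5] (-1,+0) / 5c ⇒ ok
[6] (+0,-1) / 6c ⇒ BAD: Δcyc=6≠L

first_bad_hop = 6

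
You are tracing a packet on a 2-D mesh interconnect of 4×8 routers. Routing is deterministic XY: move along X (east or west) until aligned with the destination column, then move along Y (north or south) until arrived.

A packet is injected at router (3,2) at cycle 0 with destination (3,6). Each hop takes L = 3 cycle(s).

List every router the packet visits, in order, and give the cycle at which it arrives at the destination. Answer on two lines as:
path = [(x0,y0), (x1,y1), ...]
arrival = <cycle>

path = [(3,2), (3,3), (3,4), (3,5), (3,6)]
arrival = 12

  0. router=(3,2) cycle=0 (inject)
  1. router=(3,3) cycle=3 dir=N
  2. router=(3,4) cycle=6 dir=N
  3. router=(3,5) cycle=9 dir=N
  4. router=(3,6) cycle=12 dir=N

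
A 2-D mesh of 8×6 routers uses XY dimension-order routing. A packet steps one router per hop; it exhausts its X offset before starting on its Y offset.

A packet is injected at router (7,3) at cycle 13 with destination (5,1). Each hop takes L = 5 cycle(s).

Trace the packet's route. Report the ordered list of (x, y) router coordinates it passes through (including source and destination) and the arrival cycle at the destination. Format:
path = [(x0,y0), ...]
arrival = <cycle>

path = [(7,3), (6,3), (5,3), (5,2), (5,1)]
arrival = 33

  0. router=(7,3) cycle=13 (inject)
  1. router=(6,3) cycle=18 dir=W
  2. router=(5,3) cycle=23 dir=W
  3. router=(5,2) cycle=28 dir=S
  4. router=(5,1) cycle=33 dir=S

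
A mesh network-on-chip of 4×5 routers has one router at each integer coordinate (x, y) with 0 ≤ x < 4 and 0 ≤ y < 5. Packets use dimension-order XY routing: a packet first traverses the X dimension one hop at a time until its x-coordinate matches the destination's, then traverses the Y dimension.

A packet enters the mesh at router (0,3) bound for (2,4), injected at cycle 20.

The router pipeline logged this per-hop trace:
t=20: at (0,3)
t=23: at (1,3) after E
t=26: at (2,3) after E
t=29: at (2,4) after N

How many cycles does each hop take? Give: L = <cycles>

From hop 0 (20) to hop 1 (23): +3 cycles.
That increment is L by definition: L = 3.

L = 3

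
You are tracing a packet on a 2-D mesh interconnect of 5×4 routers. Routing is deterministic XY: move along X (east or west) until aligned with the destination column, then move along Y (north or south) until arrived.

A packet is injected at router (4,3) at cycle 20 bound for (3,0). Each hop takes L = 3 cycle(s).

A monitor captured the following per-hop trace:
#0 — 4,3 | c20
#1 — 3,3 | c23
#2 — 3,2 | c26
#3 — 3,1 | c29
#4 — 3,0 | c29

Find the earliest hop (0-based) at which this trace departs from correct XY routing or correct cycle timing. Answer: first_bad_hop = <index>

  1: Δx=-1 Δy=+0 Δt=3 [ok]
  2: Δx=+0 Δy=-1 Δt=3 [ok]
  3: Δx=+0 Δy=-1 Δt=3 [ok]
  4: Δx=+0 Δy=-1 Δt=0 [BAD: Δcyc=0≠L]

first_bad_hop = 4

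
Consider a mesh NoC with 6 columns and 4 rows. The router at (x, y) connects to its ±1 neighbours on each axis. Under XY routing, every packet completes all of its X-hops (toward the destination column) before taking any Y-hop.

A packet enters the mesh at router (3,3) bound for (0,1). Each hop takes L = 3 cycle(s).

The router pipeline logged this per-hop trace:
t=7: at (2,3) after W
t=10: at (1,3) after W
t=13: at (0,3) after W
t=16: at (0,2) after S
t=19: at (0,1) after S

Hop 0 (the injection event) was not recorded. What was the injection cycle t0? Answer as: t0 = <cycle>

cyc[1] = 7 and cyc[k] = t0 + k·L for every k.
Therefore t0 = 7 − L = 4.

t0 = 4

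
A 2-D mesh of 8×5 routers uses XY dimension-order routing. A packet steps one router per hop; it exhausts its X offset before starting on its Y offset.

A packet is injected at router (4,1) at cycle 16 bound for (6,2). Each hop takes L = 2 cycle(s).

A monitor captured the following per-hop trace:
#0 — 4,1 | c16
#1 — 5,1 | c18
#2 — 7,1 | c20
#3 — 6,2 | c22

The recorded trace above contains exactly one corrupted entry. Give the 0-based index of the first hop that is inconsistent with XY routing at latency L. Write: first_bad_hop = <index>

first_bad_hop = 2

[1] (+1,+0) / 2c ⇒ ok
[2] (+2,+0) / 2c ⇒ BAD: non-unit step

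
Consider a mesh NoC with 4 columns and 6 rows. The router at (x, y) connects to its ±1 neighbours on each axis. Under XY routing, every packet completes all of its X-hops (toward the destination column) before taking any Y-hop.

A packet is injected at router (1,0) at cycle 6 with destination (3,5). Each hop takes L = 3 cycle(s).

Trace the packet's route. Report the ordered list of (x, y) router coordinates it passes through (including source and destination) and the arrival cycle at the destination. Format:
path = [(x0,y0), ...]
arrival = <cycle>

path = [(1,0), (2,0), (3,0), (3,1), (3,2), (3,3), (3,4), (3,5)]
arrival = 27

#0 — 1,0 | c6
#1 — 2,0 | c9 | E
#2 — 3,0 | c12 | E
#3 — 3,1 | c15 | N
#4 — 3,2 | c18 | N
#5 — 3,3 | c21 | N
#6 — 3,4 | c24 | N
#7 — 3,5 | c27 | N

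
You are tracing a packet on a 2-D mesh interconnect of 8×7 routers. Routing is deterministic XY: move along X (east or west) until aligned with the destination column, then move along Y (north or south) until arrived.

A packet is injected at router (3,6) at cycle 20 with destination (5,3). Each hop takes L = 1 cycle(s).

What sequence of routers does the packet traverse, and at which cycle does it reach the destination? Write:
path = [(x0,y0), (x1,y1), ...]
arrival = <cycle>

src (3,6)  cyc=20
E→(4,6)  cyc=21
E→(5,6)  cyc=22
S→(5,5)  cyc=23
S→(5,4)  cyc=24
S→(5,3)  cyc=25

path = [(3,6), (4,6), (5,6), (5,5), (5,4), (5,3)]
arrival = 25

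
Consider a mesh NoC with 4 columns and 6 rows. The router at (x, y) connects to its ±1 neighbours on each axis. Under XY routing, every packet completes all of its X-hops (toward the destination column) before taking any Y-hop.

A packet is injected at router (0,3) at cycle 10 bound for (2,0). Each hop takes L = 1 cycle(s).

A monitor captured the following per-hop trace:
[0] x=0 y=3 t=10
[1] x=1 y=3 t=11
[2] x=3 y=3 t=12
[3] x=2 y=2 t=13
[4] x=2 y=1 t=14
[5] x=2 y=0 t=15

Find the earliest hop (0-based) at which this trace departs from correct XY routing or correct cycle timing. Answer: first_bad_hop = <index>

check 1→ d=(1,0) cyc+1: ok
check 2→ d=(2,0) cyc+1: BAD: non-unit step

first_bad_hop = 2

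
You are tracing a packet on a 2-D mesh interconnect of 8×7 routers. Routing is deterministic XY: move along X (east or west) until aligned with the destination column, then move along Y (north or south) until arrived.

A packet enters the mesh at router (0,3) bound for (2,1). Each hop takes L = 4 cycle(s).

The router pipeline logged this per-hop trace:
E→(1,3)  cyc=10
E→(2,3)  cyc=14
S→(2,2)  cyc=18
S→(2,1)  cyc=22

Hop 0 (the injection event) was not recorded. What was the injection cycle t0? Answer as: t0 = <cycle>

t0 = 6

cyc[1] = 10 and cyc[k] = t0 + k·L for every k.
So t0 = 10 − 1·4 = 6.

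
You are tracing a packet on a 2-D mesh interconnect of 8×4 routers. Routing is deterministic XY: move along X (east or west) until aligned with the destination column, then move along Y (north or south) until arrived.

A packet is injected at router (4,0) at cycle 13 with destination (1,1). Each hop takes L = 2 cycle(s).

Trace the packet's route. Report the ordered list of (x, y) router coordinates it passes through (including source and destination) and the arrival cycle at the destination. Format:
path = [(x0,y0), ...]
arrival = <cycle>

path = [(4,0), (3,0), (2,0), (1,0), (1,1)]
arrival = 21

hop 0: (4,0) @ cyc 13
hop 1: (3,0) @ cyc 15  [W]
hop 2: (2,0) @ cyc 17  [W]
hop 3: (1,0) @ cyc 19  [W]
hop 4: (1,1) @ cyc 21  [N]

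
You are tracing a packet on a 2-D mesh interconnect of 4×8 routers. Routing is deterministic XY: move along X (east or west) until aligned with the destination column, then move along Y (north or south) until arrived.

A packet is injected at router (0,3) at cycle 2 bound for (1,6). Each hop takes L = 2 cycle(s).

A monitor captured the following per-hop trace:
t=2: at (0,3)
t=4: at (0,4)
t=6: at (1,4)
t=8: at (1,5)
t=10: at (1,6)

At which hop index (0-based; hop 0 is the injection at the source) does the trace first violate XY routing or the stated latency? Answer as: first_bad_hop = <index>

check 1→ d=(0,1) cyc+2: BAD: Y-move but x=0≠1

first_bad_hop = 1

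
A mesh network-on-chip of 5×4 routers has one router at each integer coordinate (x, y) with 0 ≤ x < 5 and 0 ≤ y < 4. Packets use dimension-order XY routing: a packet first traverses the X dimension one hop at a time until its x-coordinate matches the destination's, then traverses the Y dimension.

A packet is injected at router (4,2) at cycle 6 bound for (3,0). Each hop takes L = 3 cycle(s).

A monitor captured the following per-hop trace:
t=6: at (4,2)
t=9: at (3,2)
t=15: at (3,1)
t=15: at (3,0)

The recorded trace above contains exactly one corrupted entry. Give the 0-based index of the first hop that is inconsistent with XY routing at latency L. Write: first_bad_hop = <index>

check 1→ d=(-1,0) cyc+3: ok
check 2→ d=(0,-1) cyc+6: BAD: Δcyc=6≠L

first_bad_hop = 2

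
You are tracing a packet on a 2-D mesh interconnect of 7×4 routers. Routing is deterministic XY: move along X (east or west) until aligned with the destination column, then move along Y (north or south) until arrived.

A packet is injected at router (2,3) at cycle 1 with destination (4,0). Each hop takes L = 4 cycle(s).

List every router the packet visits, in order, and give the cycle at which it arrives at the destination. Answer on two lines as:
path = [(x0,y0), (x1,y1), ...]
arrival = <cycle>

[0] x=2 y=3 t=1
[1] x=3 y=3 t=5 →E
[2] x=4 y=3 t=9 →E
[3] x=4 y=2 t=13 →S
[4] x=4 y=1 t=17 →S
[5] x=4 y=0 t=21 →S

path = [(2,3), (3,3), (4,3), (4,2), (4,1), (4,0)]
arrival = 21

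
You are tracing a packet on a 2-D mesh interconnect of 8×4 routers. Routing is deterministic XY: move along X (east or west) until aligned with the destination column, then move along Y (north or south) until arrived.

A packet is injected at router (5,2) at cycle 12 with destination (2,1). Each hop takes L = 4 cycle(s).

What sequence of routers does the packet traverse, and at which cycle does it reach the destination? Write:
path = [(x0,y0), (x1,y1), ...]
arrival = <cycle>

[0] x=5 y=2 t=12
[1] x=4 y=2 t=16 →W
[2] x=3 y=2 t=20 →W
[3] x=2 y=2 t=24 →W
[4] x=2 y=1 t=28 →S

path = [(5,2), (4,2), (3,2), (2,2), (2,1)]
arrival = 28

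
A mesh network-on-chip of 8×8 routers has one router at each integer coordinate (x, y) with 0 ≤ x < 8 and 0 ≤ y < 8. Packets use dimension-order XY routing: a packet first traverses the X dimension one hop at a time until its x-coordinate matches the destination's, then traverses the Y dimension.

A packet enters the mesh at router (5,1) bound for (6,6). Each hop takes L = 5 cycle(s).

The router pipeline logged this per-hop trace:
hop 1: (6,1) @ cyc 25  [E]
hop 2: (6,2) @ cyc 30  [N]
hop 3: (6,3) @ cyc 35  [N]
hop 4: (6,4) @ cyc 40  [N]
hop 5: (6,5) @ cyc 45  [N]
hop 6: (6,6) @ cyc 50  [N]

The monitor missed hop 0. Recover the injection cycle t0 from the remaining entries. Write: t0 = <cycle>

Hop 1 reached at cycle 25; hop k is at t0 + k·L.
t0 = cyc[1] − L = 25 − 5 = 20.

t0 = 20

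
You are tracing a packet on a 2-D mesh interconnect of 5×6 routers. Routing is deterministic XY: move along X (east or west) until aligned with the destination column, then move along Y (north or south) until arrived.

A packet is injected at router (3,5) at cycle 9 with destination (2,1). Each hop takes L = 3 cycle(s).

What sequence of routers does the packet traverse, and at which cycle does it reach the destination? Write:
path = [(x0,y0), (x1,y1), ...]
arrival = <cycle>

path = [(3,5), (2,5), (2,4), (2,3), (2,2), (2,1)]
arrival = 24

t=9: at (3,5)
t=12: at (2,5) after W
t=15: at (2,4) after S
t=18: at (2,3) after S
t=21: at (2,2) after S
t=24: at (2,1) after S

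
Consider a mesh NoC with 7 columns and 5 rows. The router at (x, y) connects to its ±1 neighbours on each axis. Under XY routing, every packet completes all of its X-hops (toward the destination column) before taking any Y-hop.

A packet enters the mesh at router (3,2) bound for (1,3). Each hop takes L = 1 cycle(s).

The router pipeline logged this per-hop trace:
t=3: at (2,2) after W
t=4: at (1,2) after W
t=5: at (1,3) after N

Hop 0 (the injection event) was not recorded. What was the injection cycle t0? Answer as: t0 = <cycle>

t0 = 2

At hop 1 the cycle is 3; in general cyc_k = t0 + kL.
Therefore t0 = 3 − L = 2.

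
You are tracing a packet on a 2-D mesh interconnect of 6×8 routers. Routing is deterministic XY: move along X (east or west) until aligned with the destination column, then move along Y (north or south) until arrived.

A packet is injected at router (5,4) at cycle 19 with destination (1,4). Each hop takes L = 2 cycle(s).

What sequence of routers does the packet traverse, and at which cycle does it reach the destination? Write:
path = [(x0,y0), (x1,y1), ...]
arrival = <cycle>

path = [(5,4), (4,4), (3,4), (2,4), (1,4)]
arrival = 27

hop 0: (5,4) @ cyc 19
hop 1: (4,4) @ cyc 21  [W]
hop 2: (3,4) @ cyc 23  [W]
hop 3: (2,4) @ cyc 25  [W]
hop 4: (1,4) @ cyc 27  [W]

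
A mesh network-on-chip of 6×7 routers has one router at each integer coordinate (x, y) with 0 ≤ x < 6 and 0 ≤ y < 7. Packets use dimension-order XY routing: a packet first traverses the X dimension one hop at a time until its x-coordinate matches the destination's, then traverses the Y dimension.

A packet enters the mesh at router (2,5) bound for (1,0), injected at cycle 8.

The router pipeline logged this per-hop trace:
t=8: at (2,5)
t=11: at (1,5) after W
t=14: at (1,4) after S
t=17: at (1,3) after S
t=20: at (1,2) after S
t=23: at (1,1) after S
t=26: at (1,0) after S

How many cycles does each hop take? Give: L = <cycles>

L = 3

From hop 0 (8) to hop 1 (11): +3 cycles.
Per-hop latency L = Δcyc = 3.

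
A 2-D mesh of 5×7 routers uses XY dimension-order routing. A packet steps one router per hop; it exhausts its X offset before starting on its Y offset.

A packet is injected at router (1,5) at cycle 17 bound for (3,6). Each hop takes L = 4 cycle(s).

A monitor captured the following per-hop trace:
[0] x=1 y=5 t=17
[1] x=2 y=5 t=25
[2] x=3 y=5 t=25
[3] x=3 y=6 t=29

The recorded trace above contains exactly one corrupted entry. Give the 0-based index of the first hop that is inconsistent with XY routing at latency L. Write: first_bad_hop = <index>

first_bad_hop = 1

hop 1: step (+1,+0), +8 cyc — BAD: Δcyc=8≠L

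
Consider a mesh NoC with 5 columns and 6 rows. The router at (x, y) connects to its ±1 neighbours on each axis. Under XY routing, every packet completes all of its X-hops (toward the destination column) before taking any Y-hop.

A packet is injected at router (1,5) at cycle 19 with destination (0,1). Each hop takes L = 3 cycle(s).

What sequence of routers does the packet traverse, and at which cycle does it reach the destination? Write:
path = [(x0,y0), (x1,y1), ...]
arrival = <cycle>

path = [(1,5), (0,5), (0,4), (0,3), (0,2), (0,1)]
arrival = 34

src (1,5)  cyc=19
W→(0,5)  cyc=22
S→(0,4)  cyc=25
S→(0,3)  cyc=28
S→(0,2)  cyc=31
S→(0,1)  cyc=34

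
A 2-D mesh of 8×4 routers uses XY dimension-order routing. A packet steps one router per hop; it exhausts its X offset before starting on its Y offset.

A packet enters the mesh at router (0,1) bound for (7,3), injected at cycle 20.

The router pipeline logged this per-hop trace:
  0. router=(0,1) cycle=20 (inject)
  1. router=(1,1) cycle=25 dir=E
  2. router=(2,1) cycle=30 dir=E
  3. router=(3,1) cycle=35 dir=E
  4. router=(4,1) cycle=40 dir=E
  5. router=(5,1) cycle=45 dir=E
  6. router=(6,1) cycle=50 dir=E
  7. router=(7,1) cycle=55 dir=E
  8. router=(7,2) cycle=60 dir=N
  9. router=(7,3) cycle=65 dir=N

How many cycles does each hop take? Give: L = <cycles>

Between hops 0 and 1 the cycle counter advances 25 − 20 = 5.
That increment is L by definition: L = 5.

L = 5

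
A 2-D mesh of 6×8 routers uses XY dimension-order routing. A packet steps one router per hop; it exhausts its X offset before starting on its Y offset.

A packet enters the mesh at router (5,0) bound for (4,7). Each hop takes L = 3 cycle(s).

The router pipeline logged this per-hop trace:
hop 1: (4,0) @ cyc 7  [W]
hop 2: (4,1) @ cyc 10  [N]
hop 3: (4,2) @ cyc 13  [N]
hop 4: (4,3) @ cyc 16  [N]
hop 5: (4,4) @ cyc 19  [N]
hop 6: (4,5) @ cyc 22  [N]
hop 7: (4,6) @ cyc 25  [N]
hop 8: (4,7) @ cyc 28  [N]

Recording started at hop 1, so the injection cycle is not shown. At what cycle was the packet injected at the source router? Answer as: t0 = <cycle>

At hop 1 the cycle is 7; in general cyc_k = t0 + kL.
Subtract one hop: t0 = 7 − 3 = 4.

t0 = 4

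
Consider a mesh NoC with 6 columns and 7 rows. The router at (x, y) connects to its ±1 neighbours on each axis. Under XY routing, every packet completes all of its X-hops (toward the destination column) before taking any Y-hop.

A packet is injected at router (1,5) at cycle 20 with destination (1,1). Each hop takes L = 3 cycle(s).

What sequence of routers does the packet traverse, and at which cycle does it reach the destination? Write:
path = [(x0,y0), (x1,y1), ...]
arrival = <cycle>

hop 0: (1,5) @ cyc 20
hop 1: (1,4) @ cyc 23  [S]
hop 2: (1,3) @ cyc 26  [S]
hop 3: (1,2) @ cyc 29  [S]
hop 4: (1,1) @ cyc 32  [S]

path = [(1,5), (1,4), (1,3), (1,2), (1,1)]
arrival = 32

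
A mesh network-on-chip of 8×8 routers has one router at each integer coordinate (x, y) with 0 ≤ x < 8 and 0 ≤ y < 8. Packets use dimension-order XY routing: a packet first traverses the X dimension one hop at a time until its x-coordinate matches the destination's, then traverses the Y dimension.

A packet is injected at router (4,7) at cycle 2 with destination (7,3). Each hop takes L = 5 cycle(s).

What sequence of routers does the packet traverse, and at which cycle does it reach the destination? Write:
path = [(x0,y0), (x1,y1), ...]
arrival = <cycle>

path = [(4,7), (5,7), (6,7), (7,7), (7,6), (7,5), (7,4), (7,3)]
arrival = 37

t=2: at (4,7)
t=7: at (5,7) after E
t=12: at (6,7) after E
t=17: at (7,7) after E
t=22: at (7,6) after S
t=27: at (7,5) after S
t=32: at (7,4) after S
t=37: at (7,3) after S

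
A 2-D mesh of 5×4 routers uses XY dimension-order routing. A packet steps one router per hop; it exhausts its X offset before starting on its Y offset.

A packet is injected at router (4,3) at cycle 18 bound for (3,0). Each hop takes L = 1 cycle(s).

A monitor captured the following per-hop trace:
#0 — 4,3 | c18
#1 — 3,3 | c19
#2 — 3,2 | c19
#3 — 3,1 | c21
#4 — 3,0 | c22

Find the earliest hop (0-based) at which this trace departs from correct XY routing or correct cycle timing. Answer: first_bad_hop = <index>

[1] (-1,+0) / 1c ⇒ ok
[2] (+0,-1) / 0c ⇒ BAD: Δcyc=0≠L

first_bad_hop = 2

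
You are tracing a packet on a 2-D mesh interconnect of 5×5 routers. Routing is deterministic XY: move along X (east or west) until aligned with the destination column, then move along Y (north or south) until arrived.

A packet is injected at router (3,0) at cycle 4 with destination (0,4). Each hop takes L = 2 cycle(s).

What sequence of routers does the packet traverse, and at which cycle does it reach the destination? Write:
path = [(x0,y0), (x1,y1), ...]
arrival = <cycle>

path = [(3,0), (2,0), (1,0), (0,0), (0,1), (0,2), (0,3), (0,4)]
arrival = 18

#0 — 3,0 | c4
#1 — 2,0 | c6 | W
#2 — 1,0 | c8 | W
#3 — 0,0 | c10 | W
#4 — 0,1 | c12 | N
#5 — 0,2 | c14 | N
#6 — 0,3 | c16 | N
#7 — 0,4 | c18 | N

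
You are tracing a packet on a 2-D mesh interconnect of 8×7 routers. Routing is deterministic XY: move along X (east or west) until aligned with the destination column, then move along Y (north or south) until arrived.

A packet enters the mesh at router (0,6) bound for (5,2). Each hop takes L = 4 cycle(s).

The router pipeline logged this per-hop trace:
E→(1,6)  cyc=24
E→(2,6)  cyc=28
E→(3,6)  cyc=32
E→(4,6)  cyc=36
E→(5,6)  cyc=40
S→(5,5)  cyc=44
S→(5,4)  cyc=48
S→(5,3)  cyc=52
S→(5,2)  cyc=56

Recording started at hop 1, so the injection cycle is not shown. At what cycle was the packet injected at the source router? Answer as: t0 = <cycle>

cyc[1] = 24 and cyc[k] = t0 + k·L for every k.
Subtract one hop: t0 = 24 − 4 = 20.

t0 = 20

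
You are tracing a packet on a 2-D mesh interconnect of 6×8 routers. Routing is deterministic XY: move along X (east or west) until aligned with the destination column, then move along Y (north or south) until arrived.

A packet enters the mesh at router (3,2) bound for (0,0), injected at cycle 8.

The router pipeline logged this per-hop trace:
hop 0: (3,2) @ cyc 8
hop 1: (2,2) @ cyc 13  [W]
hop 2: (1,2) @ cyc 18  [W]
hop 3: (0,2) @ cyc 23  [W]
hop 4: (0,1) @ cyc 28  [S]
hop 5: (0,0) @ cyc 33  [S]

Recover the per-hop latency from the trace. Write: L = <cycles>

Δcyc across hop 0→1: 13 − 8 = 5.
One hop costs L cycles, so L = 5.

L = 5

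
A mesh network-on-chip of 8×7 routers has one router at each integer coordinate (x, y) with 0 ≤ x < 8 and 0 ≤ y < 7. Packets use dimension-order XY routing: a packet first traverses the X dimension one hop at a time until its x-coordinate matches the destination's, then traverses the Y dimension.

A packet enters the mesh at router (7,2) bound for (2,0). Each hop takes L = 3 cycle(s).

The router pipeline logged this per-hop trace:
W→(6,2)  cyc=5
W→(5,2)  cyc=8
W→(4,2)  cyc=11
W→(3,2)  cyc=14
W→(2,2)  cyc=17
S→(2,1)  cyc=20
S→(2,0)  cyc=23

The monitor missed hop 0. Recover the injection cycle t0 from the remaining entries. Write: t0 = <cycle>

cyc[1] = 5 and cyc[k] = t0 + k·L for every k.
t0 = cyc[1] − L = 5 − 3 = 2.

t0 = 2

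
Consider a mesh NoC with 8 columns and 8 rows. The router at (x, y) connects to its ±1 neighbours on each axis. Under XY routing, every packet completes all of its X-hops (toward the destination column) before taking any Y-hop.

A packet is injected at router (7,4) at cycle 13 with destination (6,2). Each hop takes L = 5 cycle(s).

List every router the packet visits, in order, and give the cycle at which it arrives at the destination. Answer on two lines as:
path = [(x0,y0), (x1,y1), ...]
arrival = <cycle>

path = [(7,4), (6,4), (6,3), (6,2)]
arrival = 28

[0] x=7 y=4 t=13
[1] x=6 y=4 t=18 →W
[2] x=6 y=3 t=23 →S
[3] x=6 y=2 t=28 →S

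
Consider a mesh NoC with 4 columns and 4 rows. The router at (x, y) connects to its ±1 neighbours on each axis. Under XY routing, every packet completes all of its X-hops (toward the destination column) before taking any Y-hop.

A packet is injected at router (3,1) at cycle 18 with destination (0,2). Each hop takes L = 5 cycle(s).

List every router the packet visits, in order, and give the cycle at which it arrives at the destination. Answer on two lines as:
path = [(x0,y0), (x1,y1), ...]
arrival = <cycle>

[0] x=3 y=1 t=18
[1] x=2 y=1 t=23 →W
[2] x=1 y=1 t=28 →W
[3] x=0 y=1 t=33 →W
[4] x=0 y=2 t=38 →N

path = [(3,1), (2,1), (1,1), (0,1), (0,2)]
arrival = 38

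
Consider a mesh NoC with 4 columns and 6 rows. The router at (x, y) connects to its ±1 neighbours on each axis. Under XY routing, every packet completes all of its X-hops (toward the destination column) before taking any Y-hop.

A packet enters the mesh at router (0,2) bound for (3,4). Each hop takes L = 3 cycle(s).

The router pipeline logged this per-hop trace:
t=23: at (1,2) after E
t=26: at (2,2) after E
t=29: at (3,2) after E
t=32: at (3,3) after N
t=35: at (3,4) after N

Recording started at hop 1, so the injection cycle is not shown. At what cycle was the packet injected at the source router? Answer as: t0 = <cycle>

At hop 1 the cycle is 23; in general cyc_k = t0 + kL.
So t0 = 23 − 1·3 = 20.

t0 = 20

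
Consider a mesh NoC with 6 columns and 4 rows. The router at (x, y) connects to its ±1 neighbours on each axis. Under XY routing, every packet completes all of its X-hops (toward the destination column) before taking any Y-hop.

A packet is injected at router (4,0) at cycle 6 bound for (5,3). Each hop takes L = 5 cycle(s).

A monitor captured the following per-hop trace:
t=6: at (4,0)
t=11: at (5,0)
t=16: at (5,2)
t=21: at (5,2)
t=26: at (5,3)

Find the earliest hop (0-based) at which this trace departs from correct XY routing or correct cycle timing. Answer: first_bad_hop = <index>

first_bad_hop = 2

hop 1: step (+1,+0), +5 cyc — ok
hop 2: step (+0,+2), +5 cyc — BAD: non-unit step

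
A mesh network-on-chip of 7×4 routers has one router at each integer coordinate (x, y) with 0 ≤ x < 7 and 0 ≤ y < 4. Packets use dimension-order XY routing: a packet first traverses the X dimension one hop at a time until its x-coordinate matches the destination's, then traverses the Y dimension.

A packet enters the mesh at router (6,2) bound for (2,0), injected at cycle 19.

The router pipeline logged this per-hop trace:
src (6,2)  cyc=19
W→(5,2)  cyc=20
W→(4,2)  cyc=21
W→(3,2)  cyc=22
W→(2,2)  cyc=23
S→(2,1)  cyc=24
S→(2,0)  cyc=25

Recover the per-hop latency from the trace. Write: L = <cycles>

L = 1

Between hops 0 and 1 the cycle counter advances 20 − 19 = 1.
Per-hop latency L = Δcyc = 1.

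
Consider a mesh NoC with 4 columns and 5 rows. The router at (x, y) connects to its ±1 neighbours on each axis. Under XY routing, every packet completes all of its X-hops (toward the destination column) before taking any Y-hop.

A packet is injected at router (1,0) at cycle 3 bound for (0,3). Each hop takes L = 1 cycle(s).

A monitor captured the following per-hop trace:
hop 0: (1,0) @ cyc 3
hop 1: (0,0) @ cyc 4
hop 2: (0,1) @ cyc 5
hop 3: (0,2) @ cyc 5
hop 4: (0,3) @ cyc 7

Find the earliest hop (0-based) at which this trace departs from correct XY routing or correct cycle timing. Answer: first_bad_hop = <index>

[1] (-1,+0) / 1c ⇒ ok
[2] (+0,+1) / 1c ⇒ ok
[3] (+0,+1) / 0c ⇒ BAD: Δcyc=0≠L

first_bad_hop = 3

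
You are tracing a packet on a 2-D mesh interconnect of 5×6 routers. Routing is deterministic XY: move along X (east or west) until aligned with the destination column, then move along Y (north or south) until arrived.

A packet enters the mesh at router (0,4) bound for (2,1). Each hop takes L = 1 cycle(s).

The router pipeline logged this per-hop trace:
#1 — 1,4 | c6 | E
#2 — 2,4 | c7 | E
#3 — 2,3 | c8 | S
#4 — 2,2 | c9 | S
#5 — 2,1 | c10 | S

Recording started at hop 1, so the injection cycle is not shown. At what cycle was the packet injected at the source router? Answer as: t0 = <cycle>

t0 = 5

At hop 1 the cycle is 6; in general cyc_k = t0 + kL.
Therefore t0 = 6 − L = 5.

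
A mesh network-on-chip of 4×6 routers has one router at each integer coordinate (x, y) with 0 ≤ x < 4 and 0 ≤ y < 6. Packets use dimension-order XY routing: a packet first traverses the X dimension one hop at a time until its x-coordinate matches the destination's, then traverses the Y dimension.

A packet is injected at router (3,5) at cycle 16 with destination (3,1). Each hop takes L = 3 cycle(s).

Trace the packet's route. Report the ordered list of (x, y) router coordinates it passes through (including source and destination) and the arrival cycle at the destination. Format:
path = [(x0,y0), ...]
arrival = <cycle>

path = [(3,5), (3,4), (3,3), (3,2), (3,1)]
arrival = 28

t=16: at (3,5)
t=19: at (3,4) after S
t=22: at (3,3) after S
t=25: at (3,2) after S
t=28: at (3,1) after S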